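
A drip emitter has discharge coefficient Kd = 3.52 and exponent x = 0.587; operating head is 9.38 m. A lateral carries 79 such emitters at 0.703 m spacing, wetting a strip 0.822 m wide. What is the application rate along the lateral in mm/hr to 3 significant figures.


Approach: apply the emitter equation with a lateral mass balance, q = Kd*h^x; Q = n*q; rate = Q/(n*spacing*width).
Step 1 — single emitter flow (q = Kd*h^x):
  q = 3.52 * 9.38^0.587 = 13.099 L/hr
Step 2 — total lateral flow: Q = 79 * 13.099 = 1034.8 L/hr
Step 3 — wetted area: A = 79 * 0.703 * 0.822 = 45.651 m^2
Step 4 — application rate: Q/A = 1034.8/45.651 = 22.7 mm/hr
Therefore the application rate along the lateral = 22.7 mm/hr.


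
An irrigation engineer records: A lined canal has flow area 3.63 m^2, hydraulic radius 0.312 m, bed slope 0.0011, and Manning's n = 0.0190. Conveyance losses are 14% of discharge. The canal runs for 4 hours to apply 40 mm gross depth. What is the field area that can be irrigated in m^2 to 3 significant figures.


Approach: apply Manning's equation with a conveyance and depth budget, Q = (1/n)*A*R^(2/3)*S^(1/2); Q_field = Q*(1-loss); Area = Q_field*t/(d/1000).
Step 1 — canal discharge (Manning's equation):
  Q = (1/0.0190) * 3.63 * 0.312^(2/3) * 0.0011^(1/2) = 2.9149 m^3/s
Step 2 — delivered flow: Q_field = 2.9149*(1 - 14/100) = 2.5068 m^3/s
Step 3 — volume delivered: V = 2.5068 * 4*3600 = 36098 m^3
Step 4 — area served: A = V / (depth/1000) = 36098 / 0.04 = 902000 m^2
Therefore the field area that can be irrigated = 902000 m^2.


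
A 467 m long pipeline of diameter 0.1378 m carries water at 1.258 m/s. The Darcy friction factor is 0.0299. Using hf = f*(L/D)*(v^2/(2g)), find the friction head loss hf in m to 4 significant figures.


hf = 0.0299 * (467/0.1378) * (1.258^2 / (2*9.81))
hf = 8.173 m
Therefore the friction head loss hf = 8.173 m.


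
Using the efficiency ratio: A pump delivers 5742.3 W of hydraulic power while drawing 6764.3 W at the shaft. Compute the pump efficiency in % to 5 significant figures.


Approach: apply the efficiency ratio, eta = (P_out/P_in)*100.
eta = (5742.3 / 6764.3) * 100 = 84.891 %
Therefore the pump efficiency = 84.891 %.


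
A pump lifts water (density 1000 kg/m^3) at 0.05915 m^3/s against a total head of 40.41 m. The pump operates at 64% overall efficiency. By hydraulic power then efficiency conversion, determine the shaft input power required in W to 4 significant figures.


Approach: apply hydraulic power then efficiency conversion, P = rho*g*Q*H; P_in = P/eta.
Step 1 — hydraulic power (P = rho*g*Q*H):
  P = 1000 * 9.81 * 0.05915 * 40.41 = 23448.4 W
Step 2 — input power: P_in = P/eta = 23448.4 / 0.64 = 36640 W
Therefore the shaft input power required = 36640 W.


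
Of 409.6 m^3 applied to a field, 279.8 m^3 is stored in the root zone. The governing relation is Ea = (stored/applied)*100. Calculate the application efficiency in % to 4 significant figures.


Ea = (279.8/409.6)*100 = 68.31 %
Therefore the application efficiency = 68.31 %.


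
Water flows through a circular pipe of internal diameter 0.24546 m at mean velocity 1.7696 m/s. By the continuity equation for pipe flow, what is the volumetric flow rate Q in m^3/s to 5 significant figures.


Approach: apply the continuity equation for pipe flow, Q = A * v with A = pi*(D/2)^2.
A = pi*(0.24546/2)^2 = 0.04732072 m^2
Q = 0.04732072 * 1.7696 = 0.083739 m^3/s
Therefore the volumetric flow rate Q = 0.083739 m^3/s.


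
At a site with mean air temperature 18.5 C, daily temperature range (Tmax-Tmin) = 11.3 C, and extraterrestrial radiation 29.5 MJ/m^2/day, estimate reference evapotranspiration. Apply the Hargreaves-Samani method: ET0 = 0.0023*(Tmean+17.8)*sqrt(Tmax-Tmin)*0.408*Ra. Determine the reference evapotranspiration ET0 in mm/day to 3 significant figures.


ET0 = 0.0023*(18.5+17.8)*sqrt(11.3)*0.408*29.5 = 3.38 mm/day
Therefore the reference evapotranspiration ET0 = 3.38 mm/day.


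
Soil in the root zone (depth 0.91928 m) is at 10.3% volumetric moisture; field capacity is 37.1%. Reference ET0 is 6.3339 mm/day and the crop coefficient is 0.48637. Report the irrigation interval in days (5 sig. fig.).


Approach: apply soil-water budget scheduling, SMD = (FC-theta)/100*depth*1000; ETc = ET0*Kc; interval = SMD/ETc.
Step 1 — soil moisture deficit:
  SMD = (37.1 - 10.3)/100 * 0.91928 * 1000 = 246.3670 mm
Step 2 — daily crop ET (ETc = ET0*Kc):
  ETc = 6.3339 * 0.48637 = 3.080619 mm/day
Step 3 — irrigation interval (SMD/ETc):
  interval = 246.3670 / 3.080619 = 79.973 days
Therefore the irrigation interval = 79.973 days.


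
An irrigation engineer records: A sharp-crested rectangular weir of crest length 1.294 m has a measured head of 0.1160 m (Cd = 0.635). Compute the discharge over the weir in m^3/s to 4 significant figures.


Approach: apply the rectangular weir equation, Q = (2/3)*Cd*L*sqrt(2g)*H^1.5.
Q = (2/3)*0.635*1.294*sqrt(2*9.81)*0.1160^1.5 = 0.09586 m^3/s
Therefore the discharge over the weir = 0.09586 m^3/s.


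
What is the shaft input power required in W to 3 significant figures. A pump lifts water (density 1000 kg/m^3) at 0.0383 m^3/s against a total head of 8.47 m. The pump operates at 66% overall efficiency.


Approach: apply hydraulic power then efficiency conversion, P = rho*g*Q*H; P_in = P/eta.
Step 1 — hydraulic power (P = rho*g*Q*H):
  P = 1000 * 9.81 * 0.0383 * 8.47 = 3182.4 W
Step 2 — input power: P_in = P/eta = 3182.4 / 0.66 = 4820 W
Therefore the shaft input power required = 4820 W.


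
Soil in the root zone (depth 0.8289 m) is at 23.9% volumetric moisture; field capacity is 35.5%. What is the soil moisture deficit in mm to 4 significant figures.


Approach: apply the soil moisture deficit relation, SMD = (FC - theta)/100 * depth * 1000.
SMD = (35.5 - 23.9)/100 * 0.8289 * 1000 = 96.15 mm
Therefore the soil moisture deficit = 96.15 mm.


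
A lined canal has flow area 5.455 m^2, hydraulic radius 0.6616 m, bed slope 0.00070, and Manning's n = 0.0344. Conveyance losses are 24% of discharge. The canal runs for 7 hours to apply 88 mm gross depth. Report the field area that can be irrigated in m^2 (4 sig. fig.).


Approach: apply Manning's equation with a conveyance and depth budget, Q = (1/n)*A*R^(2/3)*S^(1/2); Q_field = Q*(1-loss); Area = Q_field*t/(d/1000).
Step 1 — canal discharge (Manning's equation):
  Q = (1/0.0344) * 5.455 * 0.6616^(2/3) * 0.00070^(1/2) = 3.18553 m^3/s
Step 2 — delivered flow: Q_field = 3.18553*(1 - 24/100) = 2.42101 m^3/s
Step 3 — volume delivered: V = 2.42101 * 7*3600 = 61009.4 m^3
Step 4 — area served: A = V / (depth/1000) = 61009.4 / 0.088 = 693300 m^2
Therefore the field area that can be irrigated = 693300 m^2.


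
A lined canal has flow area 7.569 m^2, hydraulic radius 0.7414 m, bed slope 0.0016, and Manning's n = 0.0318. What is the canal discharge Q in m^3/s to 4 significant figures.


Approach: apply Manning's equation, Q = (1/n)*A*R^(2/3)*S^(1/2).
Q = (1/0.0318) * 7.569 * 0.7414^(2/3) * 0.0016^(1/2) = 7.799 m^3/s
Therefore the canal discharge Q = 7.799 m^3/s.


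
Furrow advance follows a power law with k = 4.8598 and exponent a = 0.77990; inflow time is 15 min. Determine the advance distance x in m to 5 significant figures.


Approach: apply the power-law advance function, x = k*t^a.
x = 4.8598 * 15^0.77990 = 40.165 m
Therefore the advance distance x = 40.165 m.


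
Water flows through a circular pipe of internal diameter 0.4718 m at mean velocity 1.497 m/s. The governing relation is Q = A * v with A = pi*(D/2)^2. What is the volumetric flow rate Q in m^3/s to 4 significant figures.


A = pi*(0.4718/2)^2 = 0.174826 m^2
Q = 0.174826 * 1.497 = 0.2617 m^3/s
Therefore the volumetric flow rate Q = 0.2617 m^3/s.


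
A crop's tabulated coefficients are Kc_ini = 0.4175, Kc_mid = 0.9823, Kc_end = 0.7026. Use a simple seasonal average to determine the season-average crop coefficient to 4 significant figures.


Approach: apply a simple seasonal average, Kc_avg = (Kc_ini + Kc_mid + Kc_end)/3.
Kc_avg = (0.4175 + 0.9823 + 0.7026)/3 = 0.7008
Therefore the season-average crop coefficient = 0.7008.


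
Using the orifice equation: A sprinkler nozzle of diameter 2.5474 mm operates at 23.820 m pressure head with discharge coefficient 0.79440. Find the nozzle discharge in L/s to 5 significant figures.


Approach: apply the orifice equation, Q = Cd*A*sqrt(2*g*h), A = pi*(d/2)^2.
A = pi*(2.5474e-3/2)^2 = 5.096642e-06 m^2
Q = 0.79440 * 5.096642e-06 * sqrt(2*9.81*23.820) * 1000 = 0.087527 L/s
Therefore the nozzle discharge = 0.087527 L/s.


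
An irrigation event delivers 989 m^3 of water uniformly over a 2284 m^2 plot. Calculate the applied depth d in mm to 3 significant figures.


Approach: apply depth from volume over area, d = (V/A)*1000.
d = (989 / 2284) * 1000 = 433 mm
Therefore the applied depth d = 433 mm.


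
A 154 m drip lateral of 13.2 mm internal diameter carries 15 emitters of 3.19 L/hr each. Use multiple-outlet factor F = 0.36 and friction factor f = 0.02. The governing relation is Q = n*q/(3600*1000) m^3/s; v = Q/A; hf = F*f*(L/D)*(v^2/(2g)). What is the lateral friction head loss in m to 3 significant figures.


Q = 15*3.19/(3600*1000) = 1.3292e-05 m^3/s
A = pi*(13.2e-3/2)^2 = 1.3685e-04 m^2, so v = Q/A = 0.097127 m/s
hf = 0.36*0.02*(154/0.0132)*(0.097127^2/(2*9.81)) = 0.0404 m
Therefore the lateral friction head loss = 0.0404 m.


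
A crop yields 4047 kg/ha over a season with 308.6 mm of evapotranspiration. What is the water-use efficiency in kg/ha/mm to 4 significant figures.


Approach: apply the water-use efficiency ratio, WUE = yield/ET.
WUE = 4047 / 308.6 = 13.11 kg/ha/mm
Therefore the water-use efficiency = 13.11 kg/ha/mm.


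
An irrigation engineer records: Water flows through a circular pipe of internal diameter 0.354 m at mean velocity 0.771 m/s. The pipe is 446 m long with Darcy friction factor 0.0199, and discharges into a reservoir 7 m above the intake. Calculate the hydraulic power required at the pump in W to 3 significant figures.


Approach: apply continuity + Darcy-Weisbach + hydraulic power, Q = A*v; hf = f*(L/D)*(v^2/(2g)); H = static + hf; P = rho*g*Q*H.
Step 1 — flow rate (continuity, Q = A*v):
  A = pi*(0.354/2)^2 = 0.098423 m^2
  Q = 0.098423 * 0.771 = 0.075884 m^3/s
Step 2 — friction head loss (Darcy-Weisbach):
  hf = 0.0199 * (446/0.354) * (0.771^2 / (2*9.81))
  hf = 0.75962 m
Step 3 — total head: H = 7 + 0.75962 = 7.7596 m
Step 4 — hydraulic power (P = rho*g*Q*H):
  P = 1000 * 9.81 * 0.075884 * 7.7596 = 5780 W
Therefore the hydraulic power required at the pump = 5780 W.


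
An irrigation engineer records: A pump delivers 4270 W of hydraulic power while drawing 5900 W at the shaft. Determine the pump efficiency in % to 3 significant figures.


Approach: apply the efficiency ratio, eta = (P_out/P_in)*100.
eta = (4270 / 5900) * 100 = 72.4 %
Therefore the pump efficiency = 72.4 %.


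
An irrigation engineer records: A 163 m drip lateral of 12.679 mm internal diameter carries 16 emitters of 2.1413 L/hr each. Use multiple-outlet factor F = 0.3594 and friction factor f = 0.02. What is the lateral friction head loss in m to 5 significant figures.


Approach: apply Darcy-Weisbach with the multiple-outlet F-factor, Q = n*q/(3600*1000) m^3/s; v = Q/A; hf = F*f*(L/D)*(v^2/(2g)).
Q = 16*2.1413/(3600*1000) = 9.516889e-06 m^3/s
A = pi*(12.679e-3/2)^2 = 1.262583e-04 m^2, so v = Q/A = 0.07537635 m/s
hf = 0.3594*0.02*(163/0.012679)*(0.07537635^2/(2*9.81)) = 0.026760 m
Therefore the lateral friction head loss = 0.026760 m.


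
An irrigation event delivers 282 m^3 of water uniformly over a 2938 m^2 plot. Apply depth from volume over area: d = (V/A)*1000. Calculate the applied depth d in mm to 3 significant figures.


d = (282 / 2938) * 1000 = 96.0 mm
Therefore the applied depth d = 96.0 mm.


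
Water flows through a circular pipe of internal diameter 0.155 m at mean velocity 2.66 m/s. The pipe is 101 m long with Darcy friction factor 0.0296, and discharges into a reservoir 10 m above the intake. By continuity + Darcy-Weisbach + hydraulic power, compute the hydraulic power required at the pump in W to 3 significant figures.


Approach: apply continuity + Darcy-Weisbach + hydraulic power, Q = A*v; hf = f*(L/D)*(v^2/(2g)); H = static + hf; P = rho*g*Q*H.
Step 1 — flow rate (continuity, Q = A*v):
  A = pi*(0.155/2)^2 = 0.018869 m^2
  Q = 0.018869 * 2.66 = 0.050192 m^3/s
Step 2 — friction head loss (Darcy-Weisbach):
  hf = 0.0296 * (101/0.155) * (2.66^2 / (2*9.81))
  hf = 6.9558 m
Step 3 — total head: H = 10 + 6.9558 = 16.956 m
Step 4 — hydraulic power (P = rho*g*Q*H):
  P = 1000 * 9.81 * 0.050192 * 16.956 = 8350 W
Therefore the hydraulic power required at the pump = 8350 W.


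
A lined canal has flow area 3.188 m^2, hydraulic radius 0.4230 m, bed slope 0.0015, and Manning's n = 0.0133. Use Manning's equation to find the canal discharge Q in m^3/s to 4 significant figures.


Approach: apply Manning's equation, Q = (1/n)*A*R^(2/3)*S^(1/2).
Q = (1/0.0133) * 3.188 * 0.4230^(2/3) * 0.0015^(1/2) = 5.231 m^3/s
Therefore the canal discharge Q = 5.231 m^3/s.


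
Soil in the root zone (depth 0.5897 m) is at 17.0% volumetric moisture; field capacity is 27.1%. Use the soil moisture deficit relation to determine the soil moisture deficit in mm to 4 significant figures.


Approach: apply the soil moisture deficit relation, SMD = (FC - theta)/100 * depth * 1000.
SMD = (27.1 - 17.0)/100 * 0.5897 * 1000 = 59.56 mm
Therefore the soil moisture deficit = 59.56 mm.


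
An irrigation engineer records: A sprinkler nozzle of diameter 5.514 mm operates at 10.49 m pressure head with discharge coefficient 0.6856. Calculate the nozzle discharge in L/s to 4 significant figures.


Approach: apply the orifice equation, Q = Cd*A*sqrt(2*g*h), A = pi*(d/2)^2.
A = pi*(5.514e-3/2)^2 = 2.38794e-05 m^2
Q = 0.6856 * 2.38794e-05 * sqrt(2*9.81*10.49) * 1000 = 0.2349 L/s
Therefore the nozzle discharge = 0.2349 L/s.


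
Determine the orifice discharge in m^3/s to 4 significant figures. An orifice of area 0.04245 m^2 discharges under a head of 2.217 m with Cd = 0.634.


Approach: apply the orifice equation, Q = Cd*A*sqrt(2*g*h).
Q = 0.634 * 0.04245 * sqrt(2*9.81*2.217) = 0.1775 m^3/s
Therefore the orifice discharge = 0.1775 m^3/s.


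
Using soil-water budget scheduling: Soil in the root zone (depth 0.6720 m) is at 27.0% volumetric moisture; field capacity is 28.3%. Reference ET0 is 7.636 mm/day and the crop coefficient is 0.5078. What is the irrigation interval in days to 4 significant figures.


Approach: apply soil-water budget scheduling, SMD = (FC-theta)/100*depth*1000; ETc = ET0*Kc; interval = SMD/ETc.
Step 1 — soil moisture deficit:
  SMD = (28.3 - 27.0)/100 * 0.6720 * 1000 = 8.73600 mm
Step 2 — daily crop ET (ETc = ET0*Kc):
  ETc = 7.636 * 0.5078 = 3.87756 mm/day
Step 3 — irrigation interval (SMD/ETc):
  interval = 8.73600 / 3.87756 = 2.253 days
Therefore the irrigation interval = 2.253 days.


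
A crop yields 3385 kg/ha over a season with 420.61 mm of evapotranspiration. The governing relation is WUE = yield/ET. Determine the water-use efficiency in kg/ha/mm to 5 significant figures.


WUE = 3385 / 420.61 = 8.0478 kg/ha/mm
Therefore the water-use efficiency = 8.0478 kg/ha/mm.


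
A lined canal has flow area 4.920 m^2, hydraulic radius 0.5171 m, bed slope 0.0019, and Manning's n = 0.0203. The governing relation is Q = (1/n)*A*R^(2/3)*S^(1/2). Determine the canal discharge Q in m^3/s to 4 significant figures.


Q = (1/0.0203) * 4.920 * 0.5171^(2/3) * 0.0019^(1/2) = 6.806 m^3/s
Therefore the canal discharge Q = 6.806 m^3/s.


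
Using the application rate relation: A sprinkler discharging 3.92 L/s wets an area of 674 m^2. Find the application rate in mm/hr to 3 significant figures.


Approach: apply the application rate relation, rate = (Q/A)*3600.
rate = (3.92 / 674) * 3600 = 20.9 mm/hr
Therefore the application rate = 20.9 mm/hr.


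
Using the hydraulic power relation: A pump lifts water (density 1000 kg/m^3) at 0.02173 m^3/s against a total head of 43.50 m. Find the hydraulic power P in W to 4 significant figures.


Approach: apply the hydraulic power relation, P = rho*g*Q*H.
P = 1000 * 9.81 * 0.02173 * 43.50 = 9273 W
Therefore the hydraulic power P = 9273 W.


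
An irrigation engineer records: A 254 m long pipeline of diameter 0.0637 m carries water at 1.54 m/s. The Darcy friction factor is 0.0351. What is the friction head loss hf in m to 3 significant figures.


Approach: apply the Darcy-Weisbach equation, hf = f*(L/D)*(v^2/(2g)).
hf = 0.0351 * (254/0.0637) * (1.54^2 / (2*9.81))
hf = 16.9 m
Therefore the friction head loss hf = 16.9 m.


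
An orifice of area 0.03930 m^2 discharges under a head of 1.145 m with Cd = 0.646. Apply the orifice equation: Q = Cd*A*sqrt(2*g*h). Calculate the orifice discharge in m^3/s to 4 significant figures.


Q = 0.646 * 0.03930 * sqrt(2*9.81*1.145) = 0.1203 m^3/s
Therefore the orifice discharge = 0.1203 m^3/s.


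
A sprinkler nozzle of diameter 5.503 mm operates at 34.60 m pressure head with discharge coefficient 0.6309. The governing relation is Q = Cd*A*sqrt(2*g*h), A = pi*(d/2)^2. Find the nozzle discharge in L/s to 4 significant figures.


A = pi*(5.503e-3/2)^2 = 2.37842e-05 m^2
Q = 0.6309 * 2.37842e-05 * sqrt(2*9.81*34.60) * 1000 = 0.3910 L/s
Therefore the nozzle discharge = 0.3910 L/s.


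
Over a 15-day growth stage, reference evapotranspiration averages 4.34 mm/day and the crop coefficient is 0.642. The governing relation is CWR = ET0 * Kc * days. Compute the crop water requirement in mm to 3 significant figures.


CWR = 4.34 * 0.642 * 15 = 41.8 mm
Therefore the crop water requirement = 41.8 mm.


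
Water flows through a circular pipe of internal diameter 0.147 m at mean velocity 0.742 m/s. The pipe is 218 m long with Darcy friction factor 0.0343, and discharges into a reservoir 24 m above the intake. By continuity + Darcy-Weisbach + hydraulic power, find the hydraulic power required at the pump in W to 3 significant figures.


Approach: apply continuity + Darcy-Weisbach + hydraulic power, Q = A*v; hf = f*(L/D)*(v^2/(2g)); H = static + hf; P = rho*g*Q*H.
Step 1 — flow rate (continuity, Q = A*v):
  A = pi*(0.147/2)^2 = 0.016972 m^2
  Q = 0.016972 * 0.742 = 0.012593 m^3/s
Step 2 — friction head loss (Darcy-Weisbach):
  hf = 0.0343 * (218/0.147) * (0.742^2 / (2*9.81))
  hf = 1.4274 m
Step 3 — total head: H = 24 + 1.4274 = 25.427 m
Step 4 — hydraulic power (P = rho*g*Q*H):
  P = 1000 * 9.81 * 0.012593 * 25.427 = 3140 W
Therefore the hydraulic power required at the pump = 3140 W.


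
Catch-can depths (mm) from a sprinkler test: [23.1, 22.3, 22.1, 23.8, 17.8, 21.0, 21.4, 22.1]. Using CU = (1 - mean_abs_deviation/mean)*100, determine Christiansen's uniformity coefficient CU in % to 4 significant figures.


mean = 21.7000 mm
mean |d_i - mean| = 1.22500 mm
CU = (1 - 1.22500/21.7000)*100 = 94.35 %
Therefore Christiansen's uniformity coefficient CU = 94.35 %.


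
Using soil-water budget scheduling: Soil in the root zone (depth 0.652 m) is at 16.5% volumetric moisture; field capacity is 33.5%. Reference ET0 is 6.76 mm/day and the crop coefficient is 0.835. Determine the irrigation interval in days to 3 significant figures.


Approach: apply soil-water budget scheduling, SMD = (FC-theta)/100*depth*1000; ETc = ET0*Kc; interval = SMD/ETc.
Step 1 — soil moisture deficit:
  SMD = (33.5 - 16.5)/100 * 0.652 * 1000 = 110.84 mm
Step 2 — daily crop ET (ETc = ET0*Kc):
  ETc = 6.76 * 0.835 = 5.6446 mm/day
Step 3 — irrigation interval (SMD/ETc):
  interval = 110.84 / 5.6446 = 19.6 days
Therefore the irrigation interval = 19.6 days.


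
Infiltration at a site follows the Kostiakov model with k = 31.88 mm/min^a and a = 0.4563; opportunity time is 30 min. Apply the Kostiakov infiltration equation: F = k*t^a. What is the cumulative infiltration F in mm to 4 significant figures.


F = 31.88 * 30^0.4563 = 150.5 mm
Therefore the cumulative infiltration F = 150.5 mm.


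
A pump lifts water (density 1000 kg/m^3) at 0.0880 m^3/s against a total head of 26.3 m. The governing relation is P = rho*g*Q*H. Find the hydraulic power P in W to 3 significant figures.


P = 1000 * 9.81 * 0.0880 * 26.3 = 22700 W
Therefore the hydraulic power P = 22700 W.


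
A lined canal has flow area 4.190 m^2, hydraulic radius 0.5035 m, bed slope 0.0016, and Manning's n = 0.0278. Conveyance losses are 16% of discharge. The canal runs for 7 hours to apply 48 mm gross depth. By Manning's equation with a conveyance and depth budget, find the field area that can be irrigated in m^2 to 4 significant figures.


Approach: apply Manning's equation with a conveyance and depth budget, Q = (1/n)*A*R^(2/3)*S^(1/2); Q_field = Q*(1-loss); Area = Q_field*t/(d/1000).
Step 1 — canal discharge (Manning's equation):
  Q = (1/0.0278) * 4.190 * 0.5035^(2/3) * 0.0016^(1/2) = 3.81559 m^3/s
Step 2 — delivered flow: Q_field = 3.81559*(1 - 16/100) = 3.20510 m^3/s
Step 3 — volume delivered: V = 3.20510 * 7*3600 = 80768.5 m^3
Step 4 — area served: A = V / (depth/1000) = 80768.5 / 0.048 = 1683000 m^2
Therefore the field area that can be irrigated = 1683000 m^2.


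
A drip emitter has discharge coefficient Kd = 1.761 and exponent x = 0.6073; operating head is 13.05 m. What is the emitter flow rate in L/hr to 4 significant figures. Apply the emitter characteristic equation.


Approach: apply the emitter characteristic equation, q = Kd * h^x.
q = 1.761 * 13.05^0.6073 = 8.380 L/hr
Therefore the emitter flow rate = 8.380 L/hr.


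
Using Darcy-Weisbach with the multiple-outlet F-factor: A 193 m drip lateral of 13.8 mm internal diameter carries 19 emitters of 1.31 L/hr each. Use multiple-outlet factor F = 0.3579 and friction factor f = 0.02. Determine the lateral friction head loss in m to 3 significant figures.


Approach: apply Darcy-Weisbach with the multiple-outlet F-factor, Q = n*q/(3600*1000) m^3/s; v = Q/A; hf = F*f*(L/D)*(v^2/(2g)).
Q = 19*1.31/(3600*1000) = 6.9139e-06 m^3/s
A = pi*(13.8e-3/2)^2 = 1.4957e-04 m^2, so v = Q/A = 0.046225 m/s
hf = 0.3579*0.02*(193/0.0138)*(0.046225^2/(2*9.81)) = 0.0109 m
Therefore the lateral friction head loss = 0.0109 m.


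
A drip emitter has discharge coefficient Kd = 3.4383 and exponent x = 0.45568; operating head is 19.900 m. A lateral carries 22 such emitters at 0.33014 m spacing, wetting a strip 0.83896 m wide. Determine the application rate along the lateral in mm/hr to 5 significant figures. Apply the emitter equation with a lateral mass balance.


Approach: apply the emitter equation with a lateral mass balance, q = Kd*h^x; Q = n*q; rate = Q/(n*spacing*width).
Step 1 — single emitter flow (q = Kd*h^x):
  q = 3.4383 * 19.900^0.45568 = 13.43399 L/hr
Step 2 — total lateral flow: Q = 22 * 13.43399 = 295.5479 L/hr
Step 3 — wetted area: A = 22 * 0.33014 * 0.83896 = 6.093434 m^2
Step 4 — application rate: Q/A = 295.5479/6.093434 = 48.503 mm/hr
Therefore the application rate along the lateral = 48.503 mm/hr.


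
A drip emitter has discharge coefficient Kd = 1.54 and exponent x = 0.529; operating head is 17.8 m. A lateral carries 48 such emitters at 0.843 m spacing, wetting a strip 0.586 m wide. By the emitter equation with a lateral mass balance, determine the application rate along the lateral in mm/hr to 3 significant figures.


Approach: apply the emitter equation with a lateral mass balance, q = Kd*h^x; Q = n*q; rate = Q/(n*spacing*width).
Step 1 — single emitter flow (q = Kd*h^x):
  q = 1.54 * 17.8^0.529 = 7.0631 L/hr
Step 2 — total lateral flow: Q = 48 * 7.0631 = 339.03 L/hr
Step 3 — wetted area: A = 48 * 0.843 * 0.586 = 23.712 m^2
Step 4 — application rate: Q/A = 339.03/23.712 = 14.3 mm/hr
Therefore the application rate along the lateral = 14.3 mm/hr.


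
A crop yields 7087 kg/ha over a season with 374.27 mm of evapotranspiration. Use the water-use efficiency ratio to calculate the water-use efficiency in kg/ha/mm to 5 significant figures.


Approach: apply the water-use efficiency ratio, WUE = yield/ET.
WUE = 7087 / 374.27 = 18.936 kg/ha/mm
Therefore the water-use efficiency = 18.936 kg/ha/mm.


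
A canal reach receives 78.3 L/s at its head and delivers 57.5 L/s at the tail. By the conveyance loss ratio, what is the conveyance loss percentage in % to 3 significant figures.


Approach: apply the conveyance loss ratio, loss% = ((Q_head - Q_tail)/Q_head)*100.
loss = ((78.3 - 57.5)/78.3)*100 = 26.6 %
Therefore the conveyance loss percentage = 26.6 %.


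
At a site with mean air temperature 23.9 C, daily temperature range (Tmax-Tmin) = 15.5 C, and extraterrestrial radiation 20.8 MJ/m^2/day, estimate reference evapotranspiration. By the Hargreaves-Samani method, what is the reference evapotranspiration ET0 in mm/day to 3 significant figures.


Approach: apply the Hargreaves-Samani method, ET0 = 0.0023*(Tmean+17.8)*sqrt(Tmax-Tmin)*0.408*Ra.
ET0 = 0.0023*(23.9+17.8)*sqrt(15.5)*0.408*20.8 = 3.20 mm/day
Therefore the reference evapotranspiration ET0 = 3.20 mm/day.


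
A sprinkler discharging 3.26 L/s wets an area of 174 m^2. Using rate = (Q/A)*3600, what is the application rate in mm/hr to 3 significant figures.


rate = (3.26 / 174) * 3600 = 67.4 mm/hr
Therefore the application rate = 67.4 mm/hr.


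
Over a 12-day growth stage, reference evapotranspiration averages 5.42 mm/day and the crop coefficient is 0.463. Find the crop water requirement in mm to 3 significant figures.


Approach: apply the crop water requirement relation, CWR = ET0 * Kc * days.
CWR = 5.42 * 0.463 * 12 = 30.1 mm
Therefore the crop water requirement = 30.1 mm.


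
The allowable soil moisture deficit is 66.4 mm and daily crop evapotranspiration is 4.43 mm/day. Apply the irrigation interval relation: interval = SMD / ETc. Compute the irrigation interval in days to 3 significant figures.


interval = 66.4 / 4.43 = 15.0 days
Therefore the irrigation interval = 15.0 days.


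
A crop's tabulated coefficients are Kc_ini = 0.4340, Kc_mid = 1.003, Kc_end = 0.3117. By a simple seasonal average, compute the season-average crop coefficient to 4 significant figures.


Approach: apply a simple seasonal average, Kc_avg = (Kc_ini + Kc_mid + Kc_end)/3.
Kc_avg = (0.4340 + 1.003 + 0.3117)/3 = 0.5829
Therefore the season-average crop coefficient = 0.5829.


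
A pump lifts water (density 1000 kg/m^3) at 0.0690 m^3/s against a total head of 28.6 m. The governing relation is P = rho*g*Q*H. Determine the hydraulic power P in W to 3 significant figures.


P = 1000 * 9.81 * 0.0690 * 28.6 = 19400 W
Therefore the hydraulic power P = 19400 W.


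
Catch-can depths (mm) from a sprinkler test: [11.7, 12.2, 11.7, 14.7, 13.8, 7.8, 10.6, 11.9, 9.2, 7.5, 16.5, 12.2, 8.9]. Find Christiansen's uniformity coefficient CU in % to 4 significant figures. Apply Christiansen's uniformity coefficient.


Approach: apply Christiansen's uniformity coefficient, CU = (1 - mean_abs_deviation/mean)*100.
mean = 11.4385 mm
mean |d_i - mean| = 2.02959 mm
CU = (1 - 2.02959/11.4385)*100 = 82.26 %
Therefore Christiansen's uniformity coefficient CU = 82.26 %.


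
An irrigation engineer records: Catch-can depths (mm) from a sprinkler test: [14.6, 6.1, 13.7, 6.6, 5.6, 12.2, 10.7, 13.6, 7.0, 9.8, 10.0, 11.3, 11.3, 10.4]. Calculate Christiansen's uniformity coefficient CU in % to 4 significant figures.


Approach: apply Christiansen's uniformity coefficient, CU = (1 - mean_abs_deviation/mean)*100.
mean = 10.2071 mm
mean |d_i - mean| = 2.30612 mm
CU = (1 - 2.30612/10.2071)*100 = 77.41 %
Therefore Christiansen's uniformity coefficient CU = 77.41 %.


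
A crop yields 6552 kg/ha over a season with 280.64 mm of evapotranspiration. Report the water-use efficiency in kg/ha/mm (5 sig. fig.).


Approach: apply the water-use efficiency ratio, WUE = yield/ET.
WUE = 6552 / 280.64 = 23.347 kg/ha/mm
Therefore the water-use efficiency = 23.347 kg/ha/mm.


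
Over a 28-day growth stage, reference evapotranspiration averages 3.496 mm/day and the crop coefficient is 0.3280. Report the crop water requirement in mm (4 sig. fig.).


Approach: apply the crop water requirement relation, CWR = ET0 * Kc * days.
CWR = 3.496 * 0.3280 * 28 = 32.11 mm
Therefore the crop water requirement = 32.11 mm.


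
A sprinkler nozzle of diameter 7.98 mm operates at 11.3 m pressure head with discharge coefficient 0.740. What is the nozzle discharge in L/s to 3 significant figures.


Approach: apply the orifice equation, Q = Cd*A*sqrt(2*g*h), A = pi*(d/2)^2.
A = pi*(7.98e-3/2)^2 = 5.0014e-05 m^2
Q = 0.740 * 5.0014e-05 * sqrt(2*9.81*11.3) * 1000 = 0.551 L/s
Therefore the nozzle discharge = 0.551 L/s.


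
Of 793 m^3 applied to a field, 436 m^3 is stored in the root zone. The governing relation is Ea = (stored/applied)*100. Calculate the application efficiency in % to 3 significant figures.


Ea = (436/793)*100 = 55.0 %
Therefore the application efficiency = 55.0 %.


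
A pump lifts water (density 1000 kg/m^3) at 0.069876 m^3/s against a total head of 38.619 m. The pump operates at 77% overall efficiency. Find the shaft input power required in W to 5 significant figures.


Approach: apply hydraulic power then efficiency conversion, P = rho*g*Q*H; P_in = P/eta.
Step 1 — hydraulic power (P = rho*g*Q*H):
  P = 1000 * 9.81 * 0.069876 * 38.619 = 26472.69 W
Step 2 — input power: P_in = P/eta = 26472.69 / 0.77 = 34380 W
Therefore the shaft input power required = 34380 W.


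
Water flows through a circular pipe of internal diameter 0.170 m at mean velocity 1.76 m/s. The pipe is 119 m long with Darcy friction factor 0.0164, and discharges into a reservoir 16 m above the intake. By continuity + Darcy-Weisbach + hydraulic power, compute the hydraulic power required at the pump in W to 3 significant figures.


Approach: apply continuity + Darcy-Weisbach + hydraulic power, Q = A*v; hf = f*(L/D)*(v^2/(2g)); H = static + hf; P = rho*g*Q*H.
Step 1 — flow rate (continuity, Q = A*v):
  A = pi*(0.170/2)^2 = 0.022698 m^2
  Q = 0.022698 * 1.76 = 0.039948 m^3/s
Step 2 — friction head loss (Darcy-Weisbach):
  hf = 0.0164 * (119/0.170) * (1.76^2 / (2*9.81))
  hf = 1.8125 m
Step 3 — total head: H = 16 + 1.8125 = 17.812 m
Step 4 — hydraulic power (P = rho*g*Q*H):
  P = 1000 * 9.81 * 0.039948 * 17.812 = 6980 W
Therefore the hydraulic power required at the pump = 6980 W.


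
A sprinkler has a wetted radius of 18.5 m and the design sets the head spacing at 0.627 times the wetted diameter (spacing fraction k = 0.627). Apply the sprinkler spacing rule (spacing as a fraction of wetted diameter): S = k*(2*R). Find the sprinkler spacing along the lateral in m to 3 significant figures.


S = 0.627 * (2 * 18.5) = 23.2 m
Therefore the sprinkler spacing along the lateral = 23.2 m.


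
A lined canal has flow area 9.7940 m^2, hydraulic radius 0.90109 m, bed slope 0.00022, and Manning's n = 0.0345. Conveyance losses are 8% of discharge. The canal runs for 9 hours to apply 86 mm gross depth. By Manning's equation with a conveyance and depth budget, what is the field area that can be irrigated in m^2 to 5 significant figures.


Approach: apply Manning's equation with a conveyance and depth budget, Q = (1/n)*A*R^(2/3)*S^(1/2); Q_field = Q*(1-loss); Area = Q_field*t/(d/1000).
Step 1 — canal discharge (Manning's equation):
  Q = (1/0.0345) * 9.7940 * 0.90109^(2/3) * 0.00022^(1/2) = 3.928238 m^3/s
Step 2 — delivered flow: Q_field = 3.928238*(1 - 8/100) = 3.613979 m^3/s
Step 3 — volume delivered: V = 3.613979 * 9*3600 = 117092.9 m^3
Step 4 — area served: A = V / (depth/1000) = 117092.9 / 0.086 = 1361500 m^2
Therefore the field area that can be irrigated = 1361500 m^2.


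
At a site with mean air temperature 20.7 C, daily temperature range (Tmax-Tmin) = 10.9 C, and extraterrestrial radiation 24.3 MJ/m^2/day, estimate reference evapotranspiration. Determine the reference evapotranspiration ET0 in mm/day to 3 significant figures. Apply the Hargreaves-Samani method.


Approach: apply the Hargreaves-Samani method, ET0 = 0.0023*(Tmean+17.8)*sqrt(Tmax-Tmin)*0.408*Ra.
ET0 = 0.0023*(20.7+17.8)*sqrt(10.9)*0.408*24.3 = 2.90 mm/day
Therefore the reference evapotranspiration ET0 = 2.90 mm/day.


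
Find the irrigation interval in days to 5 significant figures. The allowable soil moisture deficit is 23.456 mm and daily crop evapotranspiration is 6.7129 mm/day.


Approach: apply the irrigation interval relation, interval = SMD / ETc.
interval = 23.456 / 6.7129 = 3.4942 days
Therefore the irrigation interval = 3.4942 days.


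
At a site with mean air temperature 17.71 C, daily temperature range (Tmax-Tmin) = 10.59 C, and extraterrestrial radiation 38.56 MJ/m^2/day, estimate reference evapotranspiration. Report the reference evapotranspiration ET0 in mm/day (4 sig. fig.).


Approach: apply the Hargreaves-Samani method, ET0 = 0.0023*(Tmean+17.8)*sqrt(Tmax-Tmin)*0.408*Ra.
ET0 = 0.0023*(17.71+17.8)*sqrt(10.59)*0.408*38.56 = 4.181 mm/day
Therefore the reference evapotranspiration ET0 = 4.181 mm/day.


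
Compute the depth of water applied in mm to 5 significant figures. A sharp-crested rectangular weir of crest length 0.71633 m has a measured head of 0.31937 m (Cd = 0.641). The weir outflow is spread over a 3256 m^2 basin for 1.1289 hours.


Approach: apply the rectangular weir equation with a volume-to-depth conversion, Q = (2/3)*Cd*L*sqrt(2g)*H^1.5; d = Q*t/A * 1000.
Step 1 — weir discharge:
  Q = (2/3)*0.641*0.71633*sqrt(2*9.81)*0.31937^1.5 = 0.2447206 m^3/s
Step 2 — volume: V = 0.2447206 * 1.1289*3600 = 994.5544 m^3
Step 3 — depth: d = V/A * 1000 = 994.5544/3256 * 1000 = 305.45 mm
Therefore the depth of water applied = 305.45 mm.


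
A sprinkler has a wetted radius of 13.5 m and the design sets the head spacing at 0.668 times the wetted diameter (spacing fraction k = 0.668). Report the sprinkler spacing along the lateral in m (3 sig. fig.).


Approach: apply the sprinkler spacing rule (spacing as a fraction of wetted diameter), S = k*(2*R).
S = 0.668 * (2 * 13.5) = 18.0 m
Therefore the sprinkler spacing along the lateral = 18.0 m.


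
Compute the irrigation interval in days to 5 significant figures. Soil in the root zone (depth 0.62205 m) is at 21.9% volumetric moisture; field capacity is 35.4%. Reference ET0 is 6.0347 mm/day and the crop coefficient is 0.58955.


Approach: apply soil-water budget scheduling, SMD = (FC-theta)/100*depth*1000; ETc = ET0*Kc; interval = SMD/ETc.
Step 1 — soil moisture deficit:
  SMD = (35.4 - 21.9)/100 * 0.62205 * 1000 = 83.97675 mm
Step 2 — daily crop ET (ETc = ET0*Kc):
  ETc = 6.0347 * 0.58955 = 3.557757 mm/day
Step 3 — irrigation interval (SMD/ETc):
  interval = 83.97675 / 3.557757 = 23.604 days
Therefore the irrigation interval = 23.604 days.


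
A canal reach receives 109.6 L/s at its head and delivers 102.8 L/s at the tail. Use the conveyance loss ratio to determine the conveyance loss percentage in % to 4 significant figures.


Approach: apply the conveyance loss ratio, loss% = ((Q_head - Q_tail)/Q_head)*100.
loss = ((109.6 - 102.8)/109.6)*100 = 6.204 %
Therefore the conveyance loss percentage = 6.204 %.


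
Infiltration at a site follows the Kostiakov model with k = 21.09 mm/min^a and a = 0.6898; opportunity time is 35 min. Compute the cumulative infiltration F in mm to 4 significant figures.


Approach: apply the Kostiakov infiltration equation, F = k*t^a.
F = 21.09 * 35^0.6898 = 245.0 mm
Therefore the cumulative infiltration F = 245.0 mm.


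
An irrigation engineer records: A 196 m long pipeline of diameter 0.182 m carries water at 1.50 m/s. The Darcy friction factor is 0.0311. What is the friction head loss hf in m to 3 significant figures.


Approach: apply the Darcy-Weisbach equation, hf = f*(L/D)*(v^2/(2g)).
hf = 0.0311 * (196/0.182) * (1.50^2 / (2*9.81))
hf = 3.84 m
Therefore the friction head loss hf = 3.84 m.


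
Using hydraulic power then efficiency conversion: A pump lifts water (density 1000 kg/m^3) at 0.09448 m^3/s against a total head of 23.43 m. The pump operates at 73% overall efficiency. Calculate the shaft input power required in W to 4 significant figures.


Approach: apply hydraulic power then efficiency conversion, P = rho*g*Q*H; P_in = P/eta.
Step 1 — hydraulic power (P = rho*g*Q*H):
  P = 1000 * 9.81 * 0.09448 * 23.43 = 21716.1 W
Step 2 — input power: P_in = P/eta = 21716.1 / 0.73 = 29750 W
Therefore the shaft input power required = 29750 W.


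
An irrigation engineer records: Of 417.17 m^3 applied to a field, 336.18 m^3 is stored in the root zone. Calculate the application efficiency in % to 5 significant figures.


Approach: apply the application efficiency ratio, Ea = (stored/applied)*100.
Ea = (336.18/417.17)*100 = 80.586 %
Therefore the application efficiency = 80.586 %.


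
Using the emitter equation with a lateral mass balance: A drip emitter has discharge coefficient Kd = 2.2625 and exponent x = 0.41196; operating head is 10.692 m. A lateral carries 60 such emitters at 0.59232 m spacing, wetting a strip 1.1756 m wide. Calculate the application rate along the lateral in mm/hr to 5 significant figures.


Approach: apply the emitter equation with a lateral mass balance, q = Kd*h^x; Q = n*q; rate = Q/(n*spacing*width).
Step 1 — single emitter flow (q = Kd*h^x):
  q = 2.2625 * 10.692^0.41196 = 6.005093 L/hr
Step 2 — total lateral flow: Q = 60 * 6.005093 = 360.3056 L/hr
Step 3 — wetted area: A = 60 * 0.59232 * 1.1756 = 41.77988 m^2
Step 4 — application rate: Q/A = 360.3056/41.77988 = 8.6239 mm/hr
Therefore the application rate along the lateral = 8.6239 mm/hr.


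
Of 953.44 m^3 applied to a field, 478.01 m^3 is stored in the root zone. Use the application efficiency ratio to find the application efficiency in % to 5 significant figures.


Approach: apply the application efficiency ratio, Ea = (stored/applied)*100.
Ea = (478.01/953.44)*100 = 50.135 %
Therefore the application efficiency = 50.135 %.


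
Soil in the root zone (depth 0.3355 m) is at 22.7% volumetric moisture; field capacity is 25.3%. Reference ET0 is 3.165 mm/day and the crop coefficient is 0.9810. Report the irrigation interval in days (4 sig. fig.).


Approach: apply soil-water budget scheduling, SMD = (FC-theta)/100*depth*1000; ETc = ET0*Kc; interval = SMD/ETc.
Step 1 — soil moisture deficit:
  SMD = (25.3 - 22.7)/100 * 0.3355 * 1000 = 8.72300 mm
Step 2 — daily crop ET (ETc = ET0*Kc):
  ETc = 3.165 * 0.9810 = 3.10486 mm/day
Step 3 — irrigation interval (SMD/ETc):
  interval = 8.72300 / 3.10486 = 2.809 days
Therefore the irrigation interval = 2.809 days.


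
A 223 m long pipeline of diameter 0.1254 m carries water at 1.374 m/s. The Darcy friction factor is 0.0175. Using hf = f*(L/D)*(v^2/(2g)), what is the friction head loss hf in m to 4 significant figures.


hf = 0.0175 * (223/0.1254) * (1.374^2 / (2*9.81))
hf = 2.994 m
Therefore the friction head loss hf = 2.994 m.


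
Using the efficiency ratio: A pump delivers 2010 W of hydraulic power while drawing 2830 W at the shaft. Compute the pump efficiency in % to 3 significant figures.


Approach: apply the efficiency ratio, eta = (P_out/P_in)*100.
eta = (2010 / 2830) * 100 = 71.0 %
Therefore the pump efficiency = 71.0 %.


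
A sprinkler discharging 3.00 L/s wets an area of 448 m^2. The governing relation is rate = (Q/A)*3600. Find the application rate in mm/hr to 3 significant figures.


rate = (3.00 / 448) * 3600 = 24.1 mm/hr
Therefore the application rate = 24.1 mm/hr.


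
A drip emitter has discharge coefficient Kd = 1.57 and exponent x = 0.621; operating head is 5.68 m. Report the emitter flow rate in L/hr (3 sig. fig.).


Approach: apply the emitter characteristic equation, q = Kd * h^x.
q = 1.57 * 5.68^0.621 = 4.62 L/hr
Therefore the emitter flow rate = 4.62 L/hr.


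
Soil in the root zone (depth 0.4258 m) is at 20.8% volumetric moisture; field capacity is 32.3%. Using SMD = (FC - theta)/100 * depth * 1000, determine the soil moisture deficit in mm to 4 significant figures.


SMD = (32.3 - 20.8)/100 * 0.4258 * 1000 = 48.97 mm
Therefore the soil moisture deficit = 48.97 mm.
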